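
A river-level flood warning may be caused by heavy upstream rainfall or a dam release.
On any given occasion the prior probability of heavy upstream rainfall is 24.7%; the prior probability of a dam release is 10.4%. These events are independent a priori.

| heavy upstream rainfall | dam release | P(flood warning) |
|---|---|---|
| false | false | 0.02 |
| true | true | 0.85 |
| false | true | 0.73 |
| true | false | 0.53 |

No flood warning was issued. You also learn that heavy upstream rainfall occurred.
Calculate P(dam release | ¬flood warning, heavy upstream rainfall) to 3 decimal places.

By total probability over both values of dam release:
  P(¬flood warning | heavy upstream rainfall) = 0.47×0.896 + 0.15×0.104
        = 0.421120 + 0.015600 = 0.436720
Configurations with dam release contribute 0.015600, so
  P(dam release | ¬flood warning, heavy upstream rainfall) = 0.015600 / 0.436720 ≈ 0.036

P(dam release | ¬flood warning, heavy upstream rainfall) ≈ 0.036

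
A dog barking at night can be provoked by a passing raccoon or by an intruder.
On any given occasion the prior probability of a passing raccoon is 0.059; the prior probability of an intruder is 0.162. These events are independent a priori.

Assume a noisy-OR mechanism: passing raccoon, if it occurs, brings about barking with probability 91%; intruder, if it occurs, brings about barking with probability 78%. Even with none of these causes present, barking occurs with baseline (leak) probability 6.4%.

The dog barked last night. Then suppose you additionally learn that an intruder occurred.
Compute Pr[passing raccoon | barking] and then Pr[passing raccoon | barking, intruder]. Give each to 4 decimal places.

Under noisy-OR, P(barking | causes) = 1 − (1−0.064)·∏(1−qᵢ) over the active causes.
P(barking) = 0.064×0.941×0.838 + 0.79408×0.941×0.162 + 0.91576×0.059×0.838 + 0.981467×0.059×0.162 = 0.050468 + 0.121051 + 0.045277 + 0.009381 = 0.226177
Of this, 0.054658 comes from 0.045277 + 0.009381 (the passing raccoon=true cases).
Hence the posterior is 0.054658/0.226177 ≈ 0.2417.

With the extra evidence:
P(barking | intruder) = 0.79408×0.941 + 0.981467×0.059 = 0.747229 + 0.057907 = 0.805136
The passing raccoon-present share is 0.981467×0.059 = 0.057907.
Hence the posterior is 0.057907/0.805136 ≈ 0.0719.
Conditioning on intruder lowers the posterior on passing raccoon: the classic explaining-away effect in a common-effect structure.

Pr[passing raccoon | barking] ≈ 0.2417; Pr[passing raccoon | barking, intruder] ≈ 0.0719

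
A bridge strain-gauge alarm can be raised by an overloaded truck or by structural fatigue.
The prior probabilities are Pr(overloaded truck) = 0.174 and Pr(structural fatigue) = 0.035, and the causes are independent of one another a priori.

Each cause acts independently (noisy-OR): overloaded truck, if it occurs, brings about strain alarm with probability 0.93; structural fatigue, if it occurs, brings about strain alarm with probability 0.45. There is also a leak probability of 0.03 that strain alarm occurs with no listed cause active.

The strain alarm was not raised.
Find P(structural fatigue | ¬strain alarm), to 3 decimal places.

Under noisy-OR, P(strain alarm | causes) = 1 − (1−0.03)·∏(1−qᵢ) over the active causes.
Enumerate the 4 (overloaded truck, structural fatigue) configurations and weight by the priors:
  P(¬strain alarm) = 0.97×0.826×0.965 + 0.5335×0.826×0.035 + 0.0679×0.174×0.965 + 0.037345×0.174×0.035
        = 0.773177 + 0.015423 + 0.011401 + 0.000227 = 0.800228
Configurations with structural fatigue contribute 0.015650, so
  P(structural fatigue | ¬strain alarm) = 0.015650 / 0.800228 ≈ 0.020

P(structural fatigue | ¬strain alarm) ≈ 0.020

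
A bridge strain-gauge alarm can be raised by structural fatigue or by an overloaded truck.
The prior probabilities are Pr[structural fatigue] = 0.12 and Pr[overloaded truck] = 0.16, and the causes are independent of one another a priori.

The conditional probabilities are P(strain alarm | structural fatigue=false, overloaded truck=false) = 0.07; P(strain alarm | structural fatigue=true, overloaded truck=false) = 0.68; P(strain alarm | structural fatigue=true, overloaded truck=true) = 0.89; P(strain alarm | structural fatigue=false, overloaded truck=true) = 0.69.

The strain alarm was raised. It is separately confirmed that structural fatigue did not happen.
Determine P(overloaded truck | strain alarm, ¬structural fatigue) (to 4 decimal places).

Enumerate both values of overloaded truck and weight by the priors:
  P(strain alarm | ¬structural fatigue) = 0.07×0.84 + 0.69×0.16
        = 0.058800 + 0.110400 = 0.169200
The terms with overloaded truck present sum to 0.110400, so
  P(overloaded truck | strain alarm, ¬structural fatigue) = 0.110400 / 0.169200 ≈ 0.6525

P(overloaded truck | strain alarm, ¬structural fatigue) ≈ 0.6525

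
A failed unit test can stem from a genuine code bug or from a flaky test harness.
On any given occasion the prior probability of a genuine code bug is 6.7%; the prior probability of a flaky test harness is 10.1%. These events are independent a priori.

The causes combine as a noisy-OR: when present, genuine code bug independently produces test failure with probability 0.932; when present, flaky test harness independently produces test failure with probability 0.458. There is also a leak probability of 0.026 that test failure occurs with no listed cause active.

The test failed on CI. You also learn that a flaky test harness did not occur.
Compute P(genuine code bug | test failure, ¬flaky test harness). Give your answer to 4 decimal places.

P(genuine code bug | test failure, ¬flaky test harness) ≈ 0.7206

Under noisy-OR, P(test failure | causes) = 1 − (1−0.026)·∏(1−qᵢ) over the active causes.
P(test failure | ¬flaky test harness) = 0.026·0.933 + 0.933768·0.067 = 0.024258 + 0.062562 = 0.086820
Restricting to configurations with genuine code bug present: 0.933768·0.067 = 0.062562.
So P(genuine code bug | test failure, ¬flaky test harness) = 0.062562/0.086820 ≈ 0.7206.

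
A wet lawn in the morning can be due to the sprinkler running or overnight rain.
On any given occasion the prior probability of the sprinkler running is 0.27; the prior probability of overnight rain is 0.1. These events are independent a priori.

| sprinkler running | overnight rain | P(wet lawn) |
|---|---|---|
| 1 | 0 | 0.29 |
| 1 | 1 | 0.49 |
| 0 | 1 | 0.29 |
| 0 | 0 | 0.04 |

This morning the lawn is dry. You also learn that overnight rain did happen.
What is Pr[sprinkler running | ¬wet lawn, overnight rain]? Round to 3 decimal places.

P(¬wet lawn | overnight rain) = 0.71×0.73 + 0.51×0.27 = 0.518300 + 0.137700 = 0.656000
Of this, 0.137700 comes from 0.51×0.27 (the sprinkler running=true cases).
P(sprinkler running | ¬wet lawn, overnight rain) = 0.137700 / 0.656000 ≈ 0.210

Pr[sprinkler running | ¬wet lawn, overnight rain] ≈ 0.210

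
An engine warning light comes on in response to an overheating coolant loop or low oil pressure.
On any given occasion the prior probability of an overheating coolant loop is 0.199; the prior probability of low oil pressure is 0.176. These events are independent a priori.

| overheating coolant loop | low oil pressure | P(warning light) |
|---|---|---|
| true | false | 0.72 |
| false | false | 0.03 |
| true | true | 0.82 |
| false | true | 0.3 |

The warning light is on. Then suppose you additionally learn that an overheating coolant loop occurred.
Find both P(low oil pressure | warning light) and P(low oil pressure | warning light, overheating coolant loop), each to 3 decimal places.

P(low oil pressure | warning light) ≈ 0.340; P(low oil pressure | warning light, overheating coolant loop) ≈ 0.196

Weight on low oil pressure=true, given the evidence: 0.042293 + 0.028720 = 0.071013
The normalizing constant is 0.03·0.801·0.824 + 0.3·0.801·0.176 + 0.72·0.199·0.824 + 0.82·0.199·0.176 = 0.208877
Posterior = 0.071013 / 0.208877 ≈ 0.340

Now condition on the additional information:
P(warning light | overheating coolant loop) = 0.72×0.824 + 0.82×0.176 = 0.593280 + 0.144320 = 0.737600
The low oil pressure-present share is 0.82×0.176 = 0.144320.
So P(low oil pressure | warning light, overheating coolant loop) = 0.144320/0.737600 ≈ 0.196.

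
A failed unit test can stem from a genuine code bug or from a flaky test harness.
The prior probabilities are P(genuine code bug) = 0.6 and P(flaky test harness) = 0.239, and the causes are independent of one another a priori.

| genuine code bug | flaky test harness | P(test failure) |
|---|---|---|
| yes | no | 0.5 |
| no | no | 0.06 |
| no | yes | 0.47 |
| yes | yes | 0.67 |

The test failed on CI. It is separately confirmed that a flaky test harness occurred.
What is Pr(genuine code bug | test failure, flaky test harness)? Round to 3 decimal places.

Sum P(test failure|·) weighted by the priors over both values of genuine code bug:
  P(test failure | flaky test harness) = 0.47·0.4 + 0.67·0.6
        = 0.188000 + 0.402000 = 0.590000
The terms with genuine code bug present sum to 0.402000, so
  P(genuine code bug | test failure, flaky test harness) = 0.402000 / 0.590000 ≈ 0.681

Pr(genuine code bug | test failure, flaky test harness) ≈ 0.681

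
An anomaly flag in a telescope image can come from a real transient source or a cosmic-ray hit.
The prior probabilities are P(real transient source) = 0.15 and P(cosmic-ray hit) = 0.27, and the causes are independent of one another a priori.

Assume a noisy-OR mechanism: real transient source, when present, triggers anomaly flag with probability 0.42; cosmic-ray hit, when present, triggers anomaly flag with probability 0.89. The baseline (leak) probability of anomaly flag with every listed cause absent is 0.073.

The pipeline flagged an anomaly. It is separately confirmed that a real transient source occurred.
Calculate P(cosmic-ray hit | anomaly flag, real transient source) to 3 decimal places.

P(cosmic-ray hit | anomaly flag, real transient source) ≈ 0.429

Under noisy-OR, P(anomaly flag | causes) = 1 − (1−0.073)·∏(1−qᵢ) over the active causes.
P(anomaly flag | real transient source) = 0.46234·0.73 + 0.940857·0.27 = 0.337508 + 0.254031 = 0.591539
Of this, 0.254031 comes from 0.940857·0.27 (the cosmic-ray hit=true cases).
P(cosmic-ray hit | anomaly flag, real transient source) = 0.254031 / 0.591539 ≈ 0.429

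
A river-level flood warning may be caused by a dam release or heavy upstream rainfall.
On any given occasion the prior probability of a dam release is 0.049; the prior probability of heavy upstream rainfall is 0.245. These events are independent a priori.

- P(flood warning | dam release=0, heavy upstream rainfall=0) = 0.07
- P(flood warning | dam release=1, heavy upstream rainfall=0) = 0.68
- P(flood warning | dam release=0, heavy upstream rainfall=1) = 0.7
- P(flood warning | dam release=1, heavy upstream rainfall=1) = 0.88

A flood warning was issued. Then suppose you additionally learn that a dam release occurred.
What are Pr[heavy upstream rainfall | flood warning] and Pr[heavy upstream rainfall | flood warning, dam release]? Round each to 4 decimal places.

Pr[heavy upstream rainfall | flood warning] ≈ 0.6972; Pr[heavy upstream rainfall | flood warning, dam release] ≈ 0.2957

By total probability over the 4 (dam release, heavy upstream rainfall) configurations:
  P(flood warning) = 0.07·0.951·0.755 + 0.7·0.951·0.245 + 0.68·0.049·0.755 + 0.88·0.049·0.245
        = 0.050260 + 0.163096 + 0.025157 + 0.010564 = 0.249077
Keeping only the heavy upstream rainfall-present terms gives 0.173660, so
  P(heavy upstream rainfall | flood warning) = 0.173660 / 0.249077 ≈ 0.6972

Now condition on the additional information:
Weight on heavy upstream rainfall=true, given the evidence: 0.88*0.245 = 0.215600
Normalizer over all consistent configurations: 0.68*0.755 + 0.88*0.245 = 0.729000
P(heavy upstream rainfall | flood warning, dam release) = 0.215600/0.729000 ≈ 0.2957
The drop from 0.6972 to 0.2957 is the explaining-away (discounting) effect.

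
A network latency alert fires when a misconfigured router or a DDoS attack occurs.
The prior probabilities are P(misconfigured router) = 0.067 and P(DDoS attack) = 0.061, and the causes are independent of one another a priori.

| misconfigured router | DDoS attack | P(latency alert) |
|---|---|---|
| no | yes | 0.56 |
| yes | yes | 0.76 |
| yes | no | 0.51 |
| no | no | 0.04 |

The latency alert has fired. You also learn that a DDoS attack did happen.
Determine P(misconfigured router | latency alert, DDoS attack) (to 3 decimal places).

P(misconfigured router | latency alert, DDoS attack) ≈ 0.089

Weight on misconfigured router=true, given the evidence: 0.76*0.067 = 0.050920
Denominator P(latency alert | DDoS attack): 0.56*0.933 + 0.76*0.067 = 0.573400
P(misconfigured router | latency alert, DDoS attack) = 0.050920/0.573400 ≈ 0.089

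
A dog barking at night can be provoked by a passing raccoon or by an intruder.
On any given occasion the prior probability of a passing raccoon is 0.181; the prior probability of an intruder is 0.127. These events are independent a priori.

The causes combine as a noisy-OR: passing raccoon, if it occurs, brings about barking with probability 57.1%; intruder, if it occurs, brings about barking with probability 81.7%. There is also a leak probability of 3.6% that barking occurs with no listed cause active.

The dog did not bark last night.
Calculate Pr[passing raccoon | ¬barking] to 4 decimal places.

Under noisy-OR, P(barking | causes) = 1 − (1−0.036)·∏(1−qᵢ) over the active causes.
Weight on passing raccoon=true, given the evidence: 0.065347 + 0.001740 = 0.067087
Normalizer over all consistent configurations: 0.964*0.819*0.873 + 0.176412*0.819*0.127 + 0.413556*0.181*0.873 + 0.075681*0.181*0.127 = 0.774683
Posterior = 0.067087 / 0.774683 ≈ 0.0866

Pr[passing raccoon | ¬barking] ≈ 0.0866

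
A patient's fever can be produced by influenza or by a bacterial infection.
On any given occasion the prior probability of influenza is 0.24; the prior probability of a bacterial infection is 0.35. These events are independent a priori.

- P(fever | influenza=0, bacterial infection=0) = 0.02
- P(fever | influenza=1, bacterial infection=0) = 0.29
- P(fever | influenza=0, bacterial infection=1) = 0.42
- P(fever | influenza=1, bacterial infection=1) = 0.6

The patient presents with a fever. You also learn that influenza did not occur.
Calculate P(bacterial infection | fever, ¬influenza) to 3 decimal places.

P(bacterial infection | fever, ¬influenza) ≈ 0.919

By total probability over both values of bacterial infection:
  P(fever | ¬influenza) = 0.02*0.65 + 0.42*0.35
        = 0.013000 + 0.147000 = 0.160000
Configurations with bacterial infection contribute 0.147000, so
  P(bacterial infection | fever, ¬influenza) = 0.147000 / 0.160000 ≈ 0.919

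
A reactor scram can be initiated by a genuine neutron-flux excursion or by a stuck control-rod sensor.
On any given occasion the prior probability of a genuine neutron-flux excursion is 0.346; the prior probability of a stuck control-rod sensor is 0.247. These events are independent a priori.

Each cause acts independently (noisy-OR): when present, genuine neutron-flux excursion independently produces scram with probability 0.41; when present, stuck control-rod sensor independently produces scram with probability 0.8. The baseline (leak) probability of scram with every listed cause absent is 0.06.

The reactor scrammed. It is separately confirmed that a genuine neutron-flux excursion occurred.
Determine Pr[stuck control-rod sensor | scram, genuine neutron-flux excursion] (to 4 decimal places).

Under noisy-OR, P(scram | causes) = 1 − (1−0.06)·∏(1−qᵢ) over the active causes.
Numerator (weight on configurations with stuck control-rod sensor): 0.88908·0.247 = 0.219603
The normalizing constant is 0.4454·0.753 + 0.88908·0.247 = 0.554989
Posterior = 0.219603 / 0.554989 ≈ 0.3957

Pr[stuck control-rod sensor | scram, genuine neutron-flux excursion] ≈ 0.3957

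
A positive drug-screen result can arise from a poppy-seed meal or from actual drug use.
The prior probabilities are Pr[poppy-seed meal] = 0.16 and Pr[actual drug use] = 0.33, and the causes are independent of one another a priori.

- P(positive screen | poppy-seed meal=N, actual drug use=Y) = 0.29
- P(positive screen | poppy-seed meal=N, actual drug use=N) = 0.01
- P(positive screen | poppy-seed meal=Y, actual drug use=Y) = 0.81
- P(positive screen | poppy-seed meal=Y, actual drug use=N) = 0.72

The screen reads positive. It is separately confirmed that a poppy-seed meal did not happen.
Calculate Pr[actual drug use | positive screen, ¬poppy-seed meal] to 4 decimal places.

Weight on actual drug use=true, given the evidence: 0.29*0.33 = 0.095700
The normalizing constant is 0.01*0.67 + 0.29*0.33 = 0.102400
Posterior = 0.095700 / 0.102400 ≈ 0.9346

Pr[actual drug use | positive screen, ¬poppy-seed meal] ≈ 0.9346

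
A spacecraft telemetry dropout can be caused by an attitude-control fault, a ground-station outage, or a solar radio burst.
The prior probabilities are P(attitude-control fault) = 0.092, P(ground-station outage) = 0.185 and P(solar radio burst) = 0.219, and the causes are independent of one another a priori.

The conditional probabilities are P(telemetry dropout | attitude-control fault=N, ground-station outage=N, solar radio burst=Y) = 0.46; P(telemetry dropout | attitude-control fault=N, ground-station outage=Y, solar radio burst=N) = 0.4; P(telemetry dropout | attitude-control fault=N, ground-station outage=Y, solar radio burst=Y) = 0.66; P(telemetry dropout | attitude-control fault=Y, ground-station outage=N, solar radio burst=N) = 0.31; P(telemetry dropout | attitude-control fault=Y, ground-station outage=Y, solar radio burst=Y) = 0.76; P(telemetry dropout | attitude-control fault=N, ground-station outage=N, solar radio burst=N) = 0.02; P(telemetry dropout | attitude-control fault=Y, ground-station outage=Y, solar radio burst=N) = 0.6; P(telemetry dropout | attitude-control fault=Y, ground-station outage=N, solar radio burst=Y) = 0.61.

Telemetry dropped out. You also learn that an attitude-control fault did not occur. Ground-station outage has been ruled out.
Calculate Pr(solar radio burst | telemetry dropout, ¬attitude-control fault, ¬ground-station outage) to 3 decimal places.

Pr(solar radio burst | telemetry dropout, ¬attitude-control fault, ¬ground-station outage) ≈ 0.866

Numerator (weight on configurations with solar radio burst): 0.46×0.219 = 0.100740
Normalizer over all consistent configurations: 0.02×0.781 + 0.46×0.219 = 0.116360
Posterior = 0.100740 / 0.116360 ≈ 0.866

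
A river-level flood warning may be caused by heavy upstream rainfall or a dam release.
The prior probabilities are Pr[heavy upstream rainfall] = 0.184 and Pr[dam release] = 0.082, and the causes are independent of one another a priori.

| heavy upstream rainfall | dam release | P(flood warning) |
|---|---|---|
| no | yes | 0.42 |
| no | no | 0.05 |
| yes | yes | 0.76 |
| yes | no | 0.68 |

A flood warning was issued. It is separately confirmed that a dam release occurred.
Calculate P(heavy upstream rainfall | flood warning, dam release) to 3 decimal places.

Numerator (weight on configurations with heavy upstream rainfall): 0.76·0.184 = 0.139840
Normalizer over all consistent configurations: 0.42·0.816 + 0.76·0.184 = 0.482560
P(heavy upstream rainfall | flood warning, dam release) = 0.139840/0.482560 ≈ 0.290

P(heavy upstream rainfall | flood warning, dam release) ≈ 0.290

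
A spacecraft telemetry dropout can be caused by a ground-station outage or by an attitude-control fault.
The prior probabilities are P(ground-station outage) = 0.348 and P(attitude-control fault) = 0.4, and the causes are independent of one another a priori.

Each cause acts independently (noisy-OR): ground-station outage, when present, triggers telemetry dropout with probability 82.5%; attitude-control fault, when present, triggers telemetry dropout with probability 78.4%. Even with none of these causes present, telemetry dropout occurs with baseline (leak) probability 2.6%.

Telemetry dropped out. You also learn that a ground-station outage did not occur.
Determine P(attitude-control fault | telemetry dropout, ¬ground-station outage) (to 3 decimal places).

Under noisy-OR, P(telemetry dropout | causes) = 1 − (1−0.026)·∏(1−qᵢ) over the active causes.
For the numerator, keep only attitude-control fault=true terms: 0.789616·0.4 = 0.315846
Denominator P(telemetry dropout | ¬ground-station outage): 0.026·0.6 + 0.789616·0.4 = 0.331446
Posterior = 0.315846 / 0.331446 ≈ 0.953

P(attitude-control fault | telemetry dropout, ¬ground-station outage) ≈ 0.953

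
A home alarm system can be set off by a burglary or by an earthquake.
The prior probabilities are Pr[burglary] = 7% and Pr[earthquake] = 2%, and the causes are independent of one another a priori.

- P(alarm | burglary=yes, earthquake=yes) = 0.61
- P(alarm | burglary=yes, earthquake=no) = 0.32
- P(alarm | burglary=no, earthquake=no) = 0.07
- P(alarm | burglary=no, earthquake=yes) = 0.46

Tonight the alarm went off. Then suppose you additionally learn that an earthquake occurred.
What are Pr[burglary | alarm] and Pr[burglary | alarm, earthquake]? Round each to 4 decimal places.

Enumerate the 4 (burglary, earthquake) configurations and weight by the priors:
  P(alarm) = 0.07*0.93*0.98 + 0.46*0.93*0.02 + 0.32*0.07*0.98 + 0.61*0.07*0.02
        = 0.063798 + 0.008556 + 0.021952 + 0.000854 = 0.095160
Keeping only the burglary-present terms gives 0.022806, so
  P(burglary | alarm) = 0.022806 / 0.095160 ≈ 0.2397

Now also conditioning on earthquake=true:
Numerator (weight on configurations with burglary): 0.61*0.07 = 0.042700
The normalizing constant is 0.46*0.93 + 0.61*0.07 = 0.470500
P(burglary | alarm, earthquake) = 0.042700/0.470500 ≈ 0.0908
Conditioning on earthquake lowers the posterior on burglary: the classic explaining-away effect in a common-effect structure.

Pr[burglary | alarm] ≈ 0.2397; Pr[burglary | alarm, earthquake] ≈ 0.0908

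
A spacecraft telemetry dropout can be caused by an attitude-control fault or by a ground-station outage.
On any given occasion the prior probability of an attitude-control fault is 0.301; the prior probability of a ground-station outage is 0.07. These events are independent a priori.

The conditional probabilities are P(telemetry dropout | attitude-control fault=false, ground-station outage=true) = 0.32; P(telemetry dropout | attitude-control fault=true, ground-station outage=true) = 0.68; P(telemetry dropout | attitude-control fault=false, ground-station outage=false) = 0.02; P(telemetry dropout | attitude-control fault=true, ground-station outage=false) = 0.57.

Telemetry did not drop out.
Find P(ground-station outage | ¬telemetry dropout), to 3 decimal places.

P(¬telemetry dropout) = 0.98·0.699·0.93 + 0.68·0.699·0.07 + 0.43·0.301·0.93 + 0.32·0.301·0.07 = 0.637069 + 0.033272 + 0.120370 + 0.006742 = 0.797453
Restricting to configurations with ground-station outage present: 0.033272 + 0.006742 = 0.040014.
Hence the posterior is 0.040014/0.797453 ≈ 0.050.

P(ground-station outage | ¬telemetry dropout) ≈ 0.050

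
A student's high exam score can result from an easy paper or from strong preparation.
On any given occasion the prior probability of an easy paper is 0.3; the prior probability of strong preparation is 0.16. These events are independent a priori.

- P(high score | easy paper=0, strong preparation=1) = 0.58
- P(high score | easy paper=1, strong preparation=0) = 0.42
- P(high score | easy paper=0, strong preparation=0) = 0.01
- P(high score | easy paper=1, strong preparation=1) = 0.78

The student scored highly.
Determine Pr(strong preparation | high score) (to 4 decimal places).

Pr(strong preparation | high score) ≈ 0.4782

For the numerator, keep only strong preparation=true terms: 0.064960 + 0.037440 = 0.102400
Denominator P(high score): 0.01*0.7*0.84 + 0.58*0.7*0.16 + 0.42*0.3*0.84 + 0.78*0.3*0.16 = 0.214120
P(strong preparation | high score) = 0.102400/0.214120 ≈ 0.4782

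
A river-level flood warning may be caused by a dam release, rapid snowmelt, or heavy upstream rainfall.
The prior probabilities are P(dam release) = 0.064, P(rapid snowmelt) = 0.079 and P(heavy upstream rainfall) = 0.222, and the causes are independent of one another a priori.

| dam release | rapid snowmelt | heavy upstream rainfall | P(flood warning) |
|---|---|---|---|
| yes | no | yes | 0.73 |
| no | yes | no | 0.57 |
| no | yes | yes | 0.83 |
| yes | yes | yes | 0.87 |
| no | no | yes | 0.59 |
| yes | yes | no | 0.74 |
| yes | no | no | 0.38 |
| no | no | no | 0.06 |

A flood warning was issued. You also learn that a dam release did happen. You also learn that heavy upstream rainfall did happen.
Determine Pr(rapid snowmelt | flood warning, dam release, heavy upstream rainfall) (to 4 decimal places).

Pr(rapid snowmelt | flood warning, dam release, heavy upstream rainfall) ≈ 0.0927

By total probability over both values of rapid snowmelt:
  P(flood warning | dam release, heavy upstream rainfall) = 0.73*0.921 + 0.87*0.079
        = 0.672330 + 0.068730 = 0.741060
The terms with rapid snowmelt present sum to 0.068730, so
  P(rapid snowmelt | flood warning, dam release, heavy upstream rainfall) = 0.068730 / 0.741060 ≈ 0.0927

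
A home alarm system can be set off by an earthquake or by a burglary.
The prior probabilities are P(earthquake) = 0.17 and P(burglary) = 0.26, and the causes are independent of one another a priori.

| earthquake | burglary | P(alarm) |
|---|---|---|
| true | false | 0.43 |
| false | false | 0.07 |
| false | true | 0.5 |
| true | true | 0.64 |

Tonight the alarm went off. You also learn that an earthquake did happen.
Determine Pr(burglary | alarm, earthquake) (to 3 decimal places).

Pr(burglary | alarm, earthquake) ≈ 0.343

Enumerate both values of burglary and weight by the priors:
  P(alarm | earthquake) = 0.43·0.74 + 0.64·0.26
        = 0.318200 + 0.166400 = 0.484600
Keeping only the burglary-present terms gives 0.166400, so
  P(burglary | alarm, earthquake) = 0.166400 / 0.484600 ≈ 0.343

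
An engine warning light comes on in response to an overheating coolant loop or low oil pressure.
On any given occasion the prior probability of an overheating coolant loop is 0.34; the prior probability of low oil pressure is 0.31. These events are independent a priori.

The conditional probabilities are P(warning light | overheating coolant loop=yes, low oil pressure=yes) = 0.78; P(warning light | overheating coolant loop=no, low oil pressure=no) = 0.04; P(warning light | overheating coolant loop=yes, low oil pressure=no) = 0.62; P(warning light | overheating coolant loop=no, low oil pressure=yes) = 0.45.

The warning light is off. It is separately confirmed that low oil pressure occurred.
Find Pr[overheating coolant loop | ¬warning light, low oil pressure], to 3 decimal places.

Pr[overheating coolant loop | ¬warning light, low oil pressure] ≈ 0.171

P(¬warning light | low oil pressure) = 0.55*0.66 + 0.22*0.34 = 0.363000 + 0.074800 = 0.437800
Restricting to configurations with overheating coolant loop present: 0.22*0.34 = 0.074800.
Hence the posterior is 0.074800/0.437800 ≈ 0.171.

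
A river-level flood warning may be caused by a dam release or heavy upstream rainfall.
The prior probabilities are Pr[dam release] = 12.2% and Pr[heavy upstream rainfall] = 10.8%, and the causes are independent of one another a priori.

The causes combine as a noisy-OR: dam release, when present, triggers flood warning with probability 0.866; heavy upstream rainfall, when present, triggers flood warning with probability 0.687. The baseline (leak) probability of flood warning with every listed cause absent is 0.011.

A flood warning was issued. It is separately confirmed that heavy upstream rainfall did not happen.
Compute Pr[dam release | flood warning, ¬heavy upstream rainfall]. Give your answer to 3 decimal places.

Under noisy-OR, P(flood warning | causes) = 1 − (1−0.011)·∏(1−qᵢ) over the active causes.
Numerator (weight on configurations with dam release): 0.867474×0.122 = 0.105832
Denominator P(flood warning | ¬heavy upstream rainfall): 0.011×0.878 + 0.867474×0.122 = 0.115490
P(dam release | flood warning, ¬heavy upstream rainfall) = 0.105832/0.115490 ≈ 0.916

Pr[dam release | flood warning, ¬heavy upstream rainfall] ≈ 0.916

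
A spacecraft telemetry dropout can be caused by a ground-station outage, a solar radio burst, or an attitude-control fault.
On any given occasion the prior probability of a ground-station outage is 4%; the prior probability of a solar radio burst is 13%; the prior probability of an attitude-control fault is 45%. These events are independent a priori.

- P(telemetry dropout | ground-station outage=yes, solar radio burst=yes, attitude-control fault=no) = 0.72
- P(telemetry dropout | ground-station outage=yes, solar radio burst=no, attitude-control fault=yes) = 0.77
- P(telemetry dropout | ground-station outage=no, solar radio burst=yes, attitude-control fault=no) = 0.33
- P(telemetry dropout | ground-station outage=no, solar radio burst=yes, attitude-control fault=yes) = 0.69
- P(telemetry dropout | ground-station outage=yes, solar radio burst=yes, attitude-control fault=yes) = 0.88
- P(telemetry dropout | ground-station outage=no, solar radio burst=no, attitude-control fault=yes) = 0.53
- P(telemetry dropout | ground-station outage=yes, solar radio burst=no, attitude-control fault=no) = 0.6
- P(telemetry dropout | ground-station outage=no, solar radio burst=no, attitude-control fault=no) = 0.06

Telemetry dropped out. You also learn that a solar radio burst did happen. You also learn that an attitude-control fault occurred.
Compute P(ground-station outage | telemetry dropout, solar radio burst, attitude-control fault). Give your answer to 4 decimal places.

P(ground-station outage | telemetry dropout, solar radio burst, attitude-control fault) ≈ 0.0505

P(telemetry dropout | solar radio burst, attitude-control fault) = 0.69×0.96 + 0.88×0.04 = 0.662400 + 0.035200 = 0.697600
Of this, 0.035200 comes from 0.88×0.04 (the ground-station outage=true cases).
Hence the posterior is 0.035200/0.697600 ≈ 0.0505.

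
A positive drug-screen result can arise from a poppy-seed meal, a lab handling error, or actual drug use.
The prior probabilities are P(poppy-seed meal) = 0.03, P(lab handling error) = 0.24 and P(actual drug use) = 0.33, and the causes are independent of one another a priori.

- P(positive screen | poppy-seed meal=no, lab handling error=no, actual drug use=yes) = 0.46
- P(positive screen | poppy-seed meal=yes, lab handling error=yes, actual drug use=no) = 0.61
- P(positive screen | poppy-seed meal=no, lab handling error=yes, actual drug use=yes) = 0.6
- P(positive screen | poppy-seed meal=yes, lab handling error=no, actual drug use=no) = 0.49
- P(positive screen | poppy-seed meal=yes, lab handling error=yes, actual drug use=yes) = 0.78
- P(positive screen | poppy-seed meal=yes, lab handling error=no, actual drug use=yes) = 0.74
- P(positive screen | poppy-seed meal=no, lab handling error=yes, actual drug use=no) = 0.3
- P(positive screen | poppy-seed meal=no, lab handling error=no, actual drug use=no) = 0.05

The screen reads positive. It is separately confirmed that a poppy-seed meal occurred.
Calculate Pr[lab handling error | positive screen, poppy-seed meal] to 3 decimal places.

Weight on lab handling error=true, given the evidence: 0.098088 + 0.061776 = 0.159864
Normalizer over all consistent configurations: 0.49·0.76·0.67 + 0.74·0.76·0.33 + 0.61·0.24·0.67 + 0.78·0.24·0.33 = 0.594964
P(lab handling error | positive screen, poppy-seed meal) = 0.159864/0.594964 ≈ 0.269

Pr[lab handling error | positive screen, poppy-seed meal] ≈ 0.269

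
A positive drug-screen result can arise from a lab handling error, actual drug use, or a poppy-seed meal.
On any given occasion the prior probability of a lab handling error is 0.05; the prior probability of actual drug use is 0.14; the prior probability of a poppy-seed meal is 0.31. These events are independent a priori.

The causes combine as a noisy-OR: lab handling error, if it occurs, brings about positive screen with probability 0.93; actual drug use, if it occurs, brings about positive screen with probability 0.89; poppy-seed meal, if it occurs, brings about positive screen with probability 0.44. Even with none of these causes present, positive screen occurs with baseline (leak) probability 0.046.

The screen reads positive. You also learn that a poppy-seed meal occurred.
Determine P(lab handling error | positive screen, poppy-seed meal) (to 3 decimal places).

Under noisy-OR, P(positive screen | causes) = 1 − (1−0.046)·∏(1−qᵢ) over the active causes.
P(positive screen | poppy-seed meal) = 0.46576×0.95×0.86 + 0.941234×0.95×0.14 + 0.962603×0.05×0.86 + 0.995886×0.05×0.14 = 0.380526 + 0.125184 + 0.041392 + 0.006971 = 0.554073
The lab handling error-present share is 0.041392 + 0.006971 = 0.048363.
So P(lab handling error | positive screen, poppy-seed meal) = 0.048363/0.554073 ≈ 0.087.

P(lab handling error | positive screen, poppy-seed meal) ≈ 0.087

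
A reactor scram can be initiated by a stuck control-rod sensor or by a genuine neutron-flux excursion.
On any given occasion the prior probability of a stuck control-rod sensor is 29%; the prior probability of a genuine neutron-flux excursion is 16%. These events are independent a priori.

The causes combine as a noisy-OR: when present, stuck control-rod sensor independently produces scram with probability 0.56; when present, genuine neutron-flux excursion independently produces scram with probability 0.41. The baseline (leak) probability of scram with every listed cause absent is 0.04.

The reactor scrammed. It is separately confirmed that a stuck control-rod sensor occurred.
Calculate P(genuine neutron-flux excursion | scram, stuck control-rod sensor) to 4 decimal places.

P(genuine neutron-flux excursion | scram, stuck control-rod sensor) ≈ 0.1985

Under noisy-OR, P(scram | causes) = 1 − (1−0.04)·∏(1−qᵢ) over the active causes.
For the numerator, keep only genuine neutron-flux excursion=true terms: 0.750784*0.16 = 0.120125
The normalizing constant is 0.5776*0.84 + 0.750784*0.16 = 0.605309
P(genuine neutron-flux excursion | scram, stuck control-rod sensor) = 0.120125/0.605309 ≈ 0.1985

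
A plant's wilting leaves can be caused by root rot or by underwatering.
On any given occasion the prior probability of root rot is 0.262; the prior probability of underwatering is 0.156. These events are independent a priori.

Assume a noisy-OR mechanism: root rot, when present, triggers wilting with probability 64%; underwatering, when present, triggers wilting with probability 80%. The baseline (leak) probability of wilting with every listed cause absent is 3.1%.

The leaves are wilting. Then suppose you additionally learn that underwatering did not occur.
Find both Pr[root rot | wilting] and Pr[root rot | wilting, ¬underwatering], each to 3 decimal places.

Under noisy-OR, P(wilting | causes) = 1 − (1−0.031)·∏(1−qᵢ) over the active causes.
P(wilting) = 0.031·0.738·0.844 + 0.8062·0.738·0.156 + 0.65116·0.262·0.844 + 0.930232·0.262·0.156 = 0.019309 + 0.092816 + 0.143990 + 0.038020 = 0.294135
The root rot-present share is 0.143990 + 0.038020 = 0.182010.
Hence the posterior is 0.182010/0.294135 ≈ 0.619.

Now condition on the additional information:
Weight on root rot=true, given the evidence: 0.65116·0.262 = 0.170604
The normalizing constant is 0.031·0.738 + 0.65116·0.262 = 0.193482
Posterior = 0.170604 / 0.193482 ≈ 0.882
With underwatering excluded, root rot must carry more of the explanatory weight for the wilting.

Pr[root rot | wilting] ≈ 0.619; Pr[root rot | wilting, ¬underwatering] ≈ 0.882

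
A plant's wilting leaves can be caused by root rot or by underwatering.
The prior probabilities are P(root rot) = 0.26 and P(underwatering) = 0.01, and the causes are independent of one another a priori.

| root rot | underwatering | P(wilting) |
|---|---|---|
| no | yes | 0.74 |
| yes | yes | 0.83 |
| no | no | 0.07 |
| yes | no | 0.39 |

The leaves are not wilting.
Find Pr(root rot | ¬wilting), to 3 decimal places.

Sum P(¬wilting|·) weighted by the priors over the 4 (root rot, underwatering) configurations:
  P(¬wilting) = 0.93·0.74·0.99 + 0.26·0.74·0.01 + 0.61·0.26·0.99 + 0.17·0.26·0.01
        = 0.681318 + 0.001924 + 0.157014 + 0.000442 = 0.840698
The terms with root rot present sum to 0.157456, so
  P(root rot | ¬wilting) = 0.157456 / 0.840698 ≈ 0.187

Pr(root rot | ¬wilting) ≈ 0.187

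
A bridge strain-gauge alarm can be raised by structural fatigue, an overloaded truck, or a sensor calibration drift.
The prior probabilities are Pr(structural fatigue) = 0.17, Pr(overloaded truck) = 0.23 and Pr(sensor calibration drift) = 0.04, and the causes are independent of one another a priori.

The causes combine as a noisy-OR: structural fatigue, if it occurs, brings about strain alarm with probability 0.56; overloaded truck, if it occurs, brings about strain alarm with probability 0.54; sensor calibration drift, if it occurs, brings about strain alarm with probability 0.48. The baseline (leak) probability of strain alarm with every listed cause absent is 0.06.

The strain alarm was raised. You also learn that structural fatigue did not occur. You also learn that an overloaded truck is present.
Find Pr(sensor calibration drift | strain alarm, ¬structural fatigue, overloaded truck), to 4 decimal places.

Pr(sensor calibration drift | strain alarm, ¬structural fatigue, overloaded truck) ≈ 0.0538

Under noisy-OR, P(strain alarm | causes) = 1 − (1−0.06)·∏(1−qᵢ) over the active causes.
Enumerate both values of sensor calibration drift and weight by the priors:
  P(strain alarm | ¬structural fatigue, overloaded truck) = 0.5676·0.96 + 0.775152·0.04
        = 0.544896 + 0.031006 = 0.575902
Keeping only the sensor calibration drift-present terms gives 0.031006, so
  P(sensor calibration drift | strain alarm, ¬structural fatigue, overloaded truck) = 0.031006 / 0.575902 ≈ 0.0538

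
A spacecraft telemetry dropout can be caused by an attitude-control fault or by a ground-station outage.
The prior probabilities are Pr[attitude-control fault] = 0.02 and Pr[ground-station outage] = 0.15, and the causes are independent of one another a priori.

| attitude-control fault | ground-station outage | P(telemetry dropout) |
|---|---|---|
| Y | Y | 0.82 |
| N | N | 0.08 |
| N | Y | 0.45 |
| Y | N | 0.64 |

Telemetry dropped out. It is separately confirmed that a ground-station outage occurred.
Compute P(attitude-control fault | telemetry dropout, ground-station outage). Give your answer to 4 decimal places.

Sum P(telemetry dropout|·) weighted by the priors over both values of attitude-control fault:
  P(telemetry dropout | ground-station outage) = 0.45*0.98 + 0.82*0.02
        = 0.441000 + 0.016400 = 0.457400
The terms with attitude-control fault present sum to 0.016400, so
  P(attitude-control fault | telemetry dropout, ground-station outage) = 0.016400 / 0.457400 ≈ 0.0359

P(attitude-control fault | telemetry dropout, ground-station outage) ≈ 0.0359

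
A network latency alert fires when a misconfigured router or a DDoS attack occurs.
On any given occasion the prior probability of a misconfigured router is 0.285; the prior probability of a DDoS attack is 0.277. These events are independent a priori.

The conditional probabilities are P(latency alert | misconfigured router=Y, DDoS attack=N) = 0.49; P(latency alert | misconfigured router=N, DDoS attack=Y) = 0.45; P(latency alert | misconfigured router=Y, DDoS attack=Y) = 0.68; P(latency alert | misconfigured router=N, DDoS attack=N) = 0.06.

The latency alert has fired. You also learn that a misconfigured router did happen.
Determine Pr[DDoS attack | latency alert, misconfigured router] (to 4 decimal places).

Weight on DDoS attack=true, given the evidence: 0.68*0.277 = 0.188360
The normalizing constant is 0.49*0.723 + 0.68*0.277 = 0.542630
Posterior = 0.188360 / 0.542630 ≈ 0.3471

Pr[DDoS attack | latency alert, misconfigured router] ≈ 0.3471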